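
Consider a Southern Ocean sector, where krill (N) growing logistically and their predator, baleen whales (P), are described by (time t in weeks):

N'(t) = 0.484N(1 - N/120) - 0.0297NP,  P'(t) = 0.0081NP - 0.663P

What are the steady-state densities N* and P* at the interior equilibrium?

From dP/dt = 0 with P > 0: 0.0081N* = 0.663, so N* = 81.9.
Substitute into dN/dt = 0: 0.484(1 - 81.9/120) = 0.0297P*.
The bracket is 0.318, giving P* = 0.154/0.0297 = 5.18.

N* ≈ 81.9, P* ≈ 5.18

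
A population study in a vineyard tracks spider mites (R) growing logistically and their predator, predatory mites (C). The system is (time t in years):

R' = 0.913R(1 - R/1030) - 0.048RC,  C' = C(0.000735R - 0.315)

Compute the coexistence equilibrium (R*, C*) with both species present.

From dC/dt = 0 with C > 0: 0.000735R* = 0.315, so R* = 429.
Substitute into dR/dt = 0: 0.913(1 - 429/1030) = 0.048C*.
The bracket is 0.584, giving C* = 0.533/0.048 = 11.1.

R* ≈ 429, C* ≈ 11.1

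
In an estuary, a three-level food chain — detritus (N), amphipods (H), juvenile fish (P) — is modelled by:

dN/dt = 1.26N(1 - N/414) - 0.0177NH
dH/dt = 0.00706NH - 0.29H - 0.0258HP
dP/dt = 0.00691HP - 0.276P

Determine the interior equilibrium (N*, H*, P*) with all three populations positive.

N* ≈ 182, H* ≈ 39.9, P* ≈ 38.5

From dP/dt = 0: 0.00691H* = 0.276, so H* = 39.9.
From dN/dt = 0: 1.26(1 - N*/414) = 0.0177·39.9, giving N* = 414·(1 - 0.561) = 182.
From dH/dt = 0: 0.00706·182 - 0.29 = 0.0258P*, so P* = 0.993/0.0258 = 38.5.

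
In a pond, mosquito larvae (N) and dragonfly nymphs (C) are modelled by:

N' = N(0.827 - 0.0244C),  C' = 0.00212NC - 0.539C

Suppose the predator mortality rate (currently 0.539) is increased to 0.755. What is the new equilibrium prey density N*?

At the interior fixed point, setting dC/dt = 0 with C > 0 fixes N* = (predator death rate)/(NC coefficient) — independent of the other coefficients.
With the change, N* = 0.755/0.00212 = 356; it rises from 254.

N* ≈ 356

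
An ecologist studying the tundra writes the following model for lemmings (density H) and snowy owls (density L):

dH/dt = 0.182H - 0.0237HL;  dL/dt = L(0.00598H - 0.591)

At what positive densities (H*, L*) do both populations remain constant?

Set dL/dt = 0 with L > 0: 0.00598H - 0.591 = 0, so H* = 0.591/0.00598 = 98.8.
Set dH/dt = 0 with H > 0: 0.182 - 0.0237L = 0, so L* = 0.182/0.0237 = 7.68.

H* ≈ 98.8, L* ≈ 7.68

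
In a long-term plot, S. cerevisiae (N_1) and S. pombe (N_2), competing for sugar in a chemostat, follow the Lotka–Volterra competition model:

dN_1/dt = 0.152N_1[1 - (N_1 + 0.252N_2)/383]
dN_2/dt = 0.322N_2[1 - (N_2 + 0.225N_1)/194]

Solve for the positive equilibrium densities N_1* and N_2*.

N_1* ≈ 354, N_2* ≈ 114

Setting both brackets to zero gives the nullclines N_1 + 0.252N_2 = 383 and 0.225N_1 + N_2 = 194.
Substituting N_2 = 194 - 0.225N_1 into the first: N_1(1 - 0.252·0.225) = 383 - 0.252·194.
So N_1* = 334/0.943 = 354, and then N_2* = 194 - 0.225·354 = 114.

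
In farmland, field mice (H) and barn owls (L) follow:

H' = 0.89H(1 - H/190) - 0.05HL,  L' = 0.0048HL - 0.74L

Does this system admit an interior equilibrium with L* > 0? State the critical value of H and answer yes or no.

The predator equation gives dL/dt > 0 only when H > 0.74/0.0048 = 154.
Without the predator, H → K = 190. Since 190 > 154, the predator can invade and persist.

Threshold H = 154; K > 154, so yes, the predator persists.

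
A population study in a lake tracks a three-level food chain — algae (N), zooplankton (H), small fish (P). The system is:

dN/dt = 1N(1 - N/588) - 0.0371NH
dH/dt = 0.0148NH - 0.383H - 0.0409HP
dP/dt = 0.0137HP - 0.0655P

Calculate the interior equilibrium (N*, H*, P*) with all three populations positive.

N* ≈ 484, H* ≈ 4.78, P* ≈ 166

From dP/dt = 0: 0.0137H* = 0.0655, so H* = 4.78.
From dN/dt = 0: 1(1 - N*/588) = 0.0371·4.78, giving N* = 588·(1 - 0.177) = 484.
From dH/dt = 0: 0.0148·484 - 0.383 = 0.0409P*, so P* = 6.78/0.0409 = 166.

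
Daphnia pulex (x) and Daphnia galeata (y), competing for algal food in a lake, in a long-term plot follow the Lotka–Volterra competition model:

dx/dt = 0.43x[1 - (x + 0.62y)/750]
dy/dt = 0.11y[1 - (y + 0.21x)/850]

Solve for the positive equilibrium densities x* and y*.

x* ≈ 256, y* ≈ 796

Setting both brackets to zero gives the nullclines x + 0.62y = 750 and 0.21x + y = 850.
Substituting y = 850 - 0.21x into the first: x(1 - 0.62·0.21) = 750 - 0.62·850.
So x* = 223/0.87 = 256, and then y* = 850 - 0.21·256 = 796.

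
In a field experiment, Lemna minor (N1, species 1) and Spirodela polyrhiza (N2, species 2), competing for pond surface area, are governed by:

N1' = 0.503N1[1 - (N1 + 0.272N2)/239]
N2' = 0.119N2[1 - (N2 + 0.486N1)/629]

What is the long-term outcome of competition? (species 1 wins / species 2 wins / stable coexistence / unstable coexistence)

stable coexistence

Compare the nullcline intercepts: K1/α12 = 239/0.272 = 879 > K2 = 629; K2/α21 = 629/0.486 = 1290 > K1 = 239.
Since both inequalities hold, each species can invade when rare, so the interior equilibrium is stable.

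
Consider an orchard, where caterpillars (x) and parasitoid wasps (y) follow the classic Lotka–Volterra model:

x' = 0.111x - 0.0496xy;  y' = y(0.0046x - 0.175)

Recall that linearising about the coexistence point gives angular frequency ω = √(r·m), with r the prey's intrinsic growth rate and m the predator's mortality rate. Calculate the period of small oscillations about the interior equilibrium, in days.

T ≈ 45.1 days

Here r = 0.111 and m = 0.175, so r·m = 0.0194.
ω = √0.0194 = 0.139 per day, hence T = 2π/ω ≈ 45.1 days.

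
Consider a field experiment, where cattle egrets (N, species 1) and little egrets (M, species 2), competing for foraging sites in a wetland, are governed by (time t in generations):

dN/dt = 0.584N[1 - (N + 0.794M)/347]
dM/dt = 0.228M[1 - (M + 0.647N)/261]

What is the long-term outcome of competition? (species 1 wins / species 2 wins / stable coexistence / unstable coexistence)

stable coexistence

Compare the nullcline intercepts: K1/α12 = 347/0.794 = 437 > K2 = 261; K2/α21 = 261/0.647 = 403 > K1 = 347.
Since both inequalities hold, each species can invade when rare, so the interior equilibrium is stable.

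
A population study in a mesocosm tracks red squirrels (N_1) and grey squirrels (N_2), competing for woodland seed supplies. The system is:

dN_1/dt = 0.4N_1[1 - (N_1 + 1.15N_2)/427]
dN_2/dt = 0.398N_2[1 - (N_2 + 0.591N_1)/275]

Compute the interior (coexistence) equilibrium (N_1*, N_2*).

N_1* ≈ 346, N_2* ≈ 70.7

Setting both brackets to zero gives the nullclines N_1 + 1.15N_2 = 427 and 0.591N_1 + N_2 = 275.
Substituting N_2 = 275 - 0.591N_1 into the first: N_1(1 - 1.15·0.591) = 427 - 1.15·275.
So N_1* = 111/0.32 = 346, and then N_2* = 275 - 0.591·346 = 70.7.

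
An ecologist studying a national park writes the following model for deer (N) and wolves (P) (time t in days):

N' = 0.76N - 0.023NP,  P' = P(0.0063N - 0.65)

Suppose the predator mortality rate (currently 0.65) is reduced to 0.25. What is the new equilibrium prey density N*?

At the interior fixed point, setting dP/dt = 0 with P > 0 fixes N* = (predator death rate)/(NP coefficient) — independent of the other coefficients.
With the change, N* = 0.25/0.0063 = 39.7; it falls from 103.

N* ≈ 39.7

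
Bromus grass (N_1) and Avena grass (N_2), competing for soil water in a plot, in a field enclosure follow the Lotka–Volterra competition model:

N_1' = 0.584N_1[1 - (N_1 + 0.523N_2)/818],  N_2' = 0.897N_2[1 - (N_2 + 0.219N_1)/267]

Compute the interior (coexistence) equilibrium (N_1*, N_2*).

N_1* ≈ 766, N_2* ≈ 99.2

Setting both brackets to zero gives the nullclines N_1 + 0.523N_2 = 818 and 0.219N_1 + N_2 = 267.
Substituting N_2 = 267 - 0.219N_1 into the first: N_1(1 - 0.523·0.219) = 818 - 0.523·267.
So N_1* = 678/0.885 = 766, and then N_2* = 267 - 0.219·766 = 99.2.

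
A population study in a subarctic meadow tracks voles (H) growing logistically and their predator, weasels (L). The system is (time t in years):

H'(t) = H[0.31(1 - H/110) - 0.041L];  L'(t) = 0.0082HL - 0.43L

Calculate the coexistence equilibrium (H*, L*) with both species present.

H* ≈ 52.4, L* ≈ 3.96

From dL/dt = 0 with L > 0: 0.0082H* = 0.43, so H* = 52.4.
Substitute into dH/dt = 0: 0.31(1 - 52.4/110) = 0.041L*.
The bracket is 0.523, giving L* = 0.162/0.041 = 3.96.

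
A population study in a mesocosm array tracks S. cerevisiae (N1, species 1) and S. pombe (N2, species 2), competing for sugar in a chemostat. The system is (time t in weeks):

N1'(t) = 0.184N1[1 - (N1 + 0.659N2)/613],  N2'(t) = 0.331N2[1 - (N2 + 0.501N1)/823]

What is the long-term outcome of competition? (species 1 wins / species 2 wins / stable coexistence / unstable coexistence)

Compare the nullcline intercepts: K1/α12 = 613/0.659 = 930 > K2 = 823; K2/α21 = 823/0.501 = 1640 > K1 = 613.
Since both inequalities hold, each species can invade when rare, so the interior equilibrium is stable.

stable coexistence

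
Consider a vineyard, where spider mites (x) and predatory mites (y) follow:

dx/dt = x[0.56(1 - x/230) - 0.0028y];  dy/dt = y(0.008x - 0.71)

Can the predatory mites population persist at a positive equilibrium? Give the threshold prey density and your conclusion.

The predator equation gives dy/dt > 0 only when x > 0.71/0.008 = 88.8.
Without the predator, x → K = 230. Since 230 > 88.8, the predator can invade and persist.

Threshold x = 88.8; K > 88.8, so yes, the predator persists.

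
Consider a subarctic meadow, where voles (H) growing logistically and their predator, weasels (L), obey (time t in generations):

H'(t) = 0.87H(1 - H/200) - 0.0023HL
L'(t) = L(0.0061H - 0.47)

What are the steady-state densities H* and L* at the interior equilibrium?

H* ≈ 77, L* ≈ 233

From dL/dt = 0 with L > 0: 0.0061H* = 0.47, so H* = 77.
Substitute into dH/dt = 0: 0.87(1 - 77/200) = 0.0023L*.
The bracket is 0.615, giving L* = 0.535/0.0023 = 233.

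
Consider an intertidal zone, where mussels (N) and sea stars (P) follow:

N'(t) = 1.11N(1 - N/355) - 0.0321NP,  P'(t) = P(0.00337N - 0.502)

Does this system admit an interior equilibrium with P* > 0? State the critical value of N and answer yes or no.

Threshold N = 149; K > 149, so yes, the predator persists.

The predator equation gives dP/dt > 0 only when N > 0.502/0.00337 = 149.
Without the predator, N → K = 355. Since 355 > 149, the predator can invade and persist.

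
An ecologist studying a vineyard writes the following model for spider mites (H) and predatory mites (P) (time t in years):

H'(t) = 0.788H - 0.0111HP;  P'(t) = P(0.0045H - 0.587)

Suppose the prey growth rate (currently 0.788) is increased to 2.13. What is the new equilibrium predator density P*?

P* ≈ 192

At the interior fixed point, setting dH/dt = 0 with H > 0 fixes P* = (prey growth rate)/(HP coefficient) — independent of the other coefficients.
With the change, P* = 2.13/0.0111 = 192; it rises from 71.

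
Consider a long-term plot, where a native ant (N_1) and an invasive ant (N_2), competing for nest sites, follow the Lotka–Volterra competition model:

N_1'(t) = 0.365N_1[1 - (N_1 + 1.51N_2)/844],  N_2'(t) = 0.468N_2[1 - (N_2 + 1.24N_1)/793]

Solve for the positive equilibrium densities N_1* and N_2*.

Setting both brackets to zero gives the nullclines N_1 + 1.51N_2 = 844 and 1.24N_1 + N_2 = 793.
Substituting N_2 = 793 - 1.24N_1 into the first: N_1(1 - 1.51·1.24) = 844 - 1.51·793.
So N_1* = -353/-0.872 = 405, and then N_2* = 793 - 1.24·405 = 291.

N_1* ≈ 405, N_2* ≈ 291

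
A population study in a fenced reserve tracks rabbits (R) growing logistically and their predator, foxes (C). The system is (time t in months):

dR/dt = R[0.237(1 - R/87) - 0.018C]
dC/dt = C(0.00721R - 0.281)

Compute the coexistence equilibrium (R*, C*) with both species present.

From dC/dt = 0 with C > 0: 0.00721R* = 0.281, so R* = 39.
Substitute into dR/dt = 0: 0.237(1 - 39/87) = 0.018C*.
The bracket is 0.552, giving C* = 0.131/0.018 = 7.27.

R* ≈ 39, C* ≈ 7.27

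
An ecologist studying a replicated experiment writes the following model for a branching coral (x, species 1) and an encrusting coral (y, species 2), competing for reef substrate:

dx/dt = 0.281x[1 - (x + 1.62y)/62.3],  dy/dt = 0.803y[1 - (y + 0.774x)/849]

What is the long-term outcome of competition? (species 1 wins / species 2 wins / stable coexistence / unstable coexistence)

species 2 excludes species 1

Compare the nullcline intercepts: K1/α12 = 62.3/1.62 = 38.5 < K2 = 849; K2/α21 = 849/0.774 = 1100 > K1 = 62.3.
Since the inequalities point opposite ways, species 2 can invade but species 1 cannot.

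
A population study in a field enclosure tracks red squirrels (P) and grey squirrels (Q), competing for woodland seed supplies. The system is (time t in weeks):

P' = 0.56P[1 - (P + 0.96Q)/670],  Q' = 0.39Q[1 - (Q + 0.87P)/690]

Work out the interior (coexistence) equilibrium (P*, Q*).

P* ≈ 46.1, Q* ≈ 650

Setting both brackets to zero gives the nullclines P + 0.96Q = 670 and 0.87P + Q = 690.
Substituting Q = 690 - 0.87P into the first: P(1 - 0.96·0.87) = 670 - 0.96·690.
So P* = 7.6/0.165 = 46.1, and then Q* = 690 - 0.87·46.1 = 650.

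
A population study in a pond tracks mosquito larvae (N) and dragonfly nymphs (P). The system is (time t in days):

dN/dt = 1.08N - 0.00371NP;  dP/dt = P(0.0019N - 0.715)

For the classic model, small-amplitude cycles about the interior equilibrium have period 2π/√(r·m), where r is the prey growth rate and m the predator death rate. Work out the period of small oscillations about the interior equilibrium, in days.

T ≈ 7.15 days

Here r = 1.08 and m = 0.715, so r·m = 0.772.
ω = √0.772 = 0.879 per day, hence T = 2π/ω ≈ 7.15 days.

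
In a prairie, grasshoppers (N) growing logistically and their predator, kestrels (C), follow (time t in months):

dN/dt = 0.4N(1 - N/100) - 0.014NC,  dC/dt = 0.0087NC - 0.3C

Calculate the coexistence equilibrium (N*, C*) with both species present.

From dC/dt = 0 with C > 0: 0.0087N* = 0.3, so N* = 34.5.
Substitute into dN/dt = 0: 0.4(1 - 34.5/100) = 0.014C*.
The bracket is 0.655, giving C* = 0.262/0.014 = 18.7.

N* ≈ 34.5, C* ≈ 18.7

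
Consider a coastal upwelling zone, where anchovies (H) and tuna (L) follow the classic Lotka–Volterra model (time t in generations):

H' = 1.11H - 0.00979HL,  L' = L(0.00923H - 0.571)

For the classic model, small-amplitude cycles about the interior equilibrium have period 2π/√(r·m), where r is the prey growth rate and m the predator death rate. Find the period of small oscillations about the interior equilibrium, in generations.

T ≈ 7.89 generations

Here r = 1.11 and m = 0.571, so r·m = 0.634.
ω = √0.634 = 0.796 per generation, hence T = 2π/ω ≈ 7.89 generations.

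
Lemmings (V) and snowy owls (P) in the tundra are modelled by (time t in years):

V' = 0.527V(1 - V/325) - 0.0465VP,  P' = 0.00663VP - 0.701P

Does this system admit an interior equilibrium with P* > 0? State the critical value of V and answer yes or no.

The predator equation gives dP/dt > 0 only when V > 0.701/0.00663 = 106.
Without the predator, V → K = 325. Since 325 > 106, the predator can invade and persist.

Threshold V = 106; K > 106, so yes, the predator persists.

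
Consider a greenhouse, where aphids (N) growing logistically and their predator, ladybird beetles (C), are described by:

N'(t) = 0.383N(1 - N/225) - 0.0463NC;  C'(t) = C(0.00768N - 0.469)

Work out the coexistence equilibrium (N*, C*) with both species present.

From dC/dt = 0 with C > 0: 0.00768N* = 0.469, so N* = 61.1.
Substitute into dN/dt = 0: 0.383(1 - 61.1/225) = 0.0463C*.
The bracket is 0.729, giving C* = 0.279/0.0463 = 6.03.

N* ≈ 61.1, C* ≈ 6.03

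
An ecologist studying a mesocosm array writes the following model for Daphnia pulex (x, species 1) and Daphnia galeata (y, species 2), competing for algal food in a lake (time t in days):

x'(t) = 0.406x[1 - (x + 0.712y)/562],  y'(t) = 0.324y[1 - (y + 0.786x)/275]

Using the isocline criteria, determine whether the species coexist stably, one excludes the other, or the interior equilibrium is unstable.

Compare the nullcline intercepts: K1/α12 = 562/0.712 = 789 > K2 = 275; K2/α21 = 275/0.786 = 350 < K1 = 562.
Since the inequalities point opposite ways, species 1 can invade but species 2 cannot.

species 1 excludes species 2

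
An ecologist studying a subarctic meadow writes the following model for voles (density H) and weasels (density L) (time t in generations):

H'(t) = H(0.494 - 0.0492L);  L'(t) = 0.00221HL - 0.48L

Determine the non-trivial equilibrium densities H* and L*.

H* ≈ 217, L* ≈ 10

Set dL/dt = 0 with L > 0: 0.00221H - 0.48 = 0, so H* = 0.48/0.00221 = 217.
Set dH/dt = 0 with H > 0: 0.494 - 0.0492L = 0, so L* = 0.494/0.0492 = 10.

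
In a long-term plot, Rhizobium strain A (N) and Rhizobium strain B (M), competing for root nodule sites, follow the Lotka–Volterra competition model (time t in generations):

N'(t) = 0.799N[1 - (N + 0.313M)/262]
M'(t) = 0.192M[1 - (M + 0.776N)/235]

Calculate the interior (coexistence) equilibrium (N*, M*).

Setting both brackets to zero gives the nullclines N + 0.313M = 262 and 0.776N + M = 235.
Substituting M = 235 - 0.776N into the first: N(1 - 0.313·0.776) = 262 - 0.313·235.
So N* = 188/0.757 = 249, and then M* = 235 - 0.776·249 = 41.9.

N* ≈ 249, M* ≈ 41.9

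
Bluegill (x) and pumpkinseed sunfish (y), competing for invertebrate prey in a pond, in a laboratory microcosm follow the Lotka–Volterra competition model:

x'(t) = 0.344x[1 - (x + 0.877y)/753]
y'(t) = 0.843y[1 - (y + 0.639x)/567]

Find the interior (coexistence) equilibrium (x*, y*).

Setting both brackets to zero gives the nullclines x + 0.877y = 753 and 0.639x + y = 567.
Substituting y = 567 - 0.639x into the first: x(1 - 0.877·0.639) = 753 - 0.877·567.
So x* = 256/0.44 = 582, and then y* = 567 - 0.639·582 = 195.

x* ≈ 582, y* ≈ 195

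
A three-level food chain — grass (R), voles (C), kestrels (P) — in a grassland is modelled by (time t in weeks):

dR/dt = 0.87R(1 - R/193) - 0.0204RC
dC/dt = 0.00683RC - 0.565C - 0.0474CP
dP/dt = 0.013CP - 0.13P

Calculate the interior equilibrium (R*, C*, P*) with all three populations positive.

R* ≈ 148, C* ≈ 10, P* ≈ 9.37

From dP/dt = 0: 0.013C* = 0.13, so C* = 10.
From dR/dt = 0: 0.87(1 - R*/193) = 0.0204·10, giving R* = 193·(1 - 0.234) = 148.
From dC/dt = 0: 0.00683·148 - 0.565 = 0.0474P*, so P* = 0.444/0.0474 = 9.37.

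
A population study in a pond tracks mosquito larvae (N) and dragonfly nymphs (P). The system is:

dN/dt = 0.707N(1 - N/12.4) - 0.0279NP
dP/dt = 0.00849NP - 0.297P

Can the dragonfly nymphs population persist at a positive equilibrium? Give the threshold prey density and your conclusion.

The predator equation gives dP/dt > 0 only when N > 0.297/0.00849 = 35.
Without the predator, N → K = 12.4. Since 12.4 < 35, the predator cannot invade.

Threshold N = 35; K < 35, so no, the predator goes extinct.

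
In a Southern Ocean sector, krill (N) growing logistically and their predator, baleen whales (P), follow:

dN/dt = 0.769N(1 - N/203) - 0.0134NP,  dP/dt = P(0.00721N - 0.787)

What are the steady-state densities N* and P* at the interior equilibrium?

From dP/dt = 0 with P > 0: 0.00721N* = 0.787, so N* = 109.
Substitute into dN/dt = 0: 0.769(1 - 109/203) = 0.0134P*.
The bracket is 0.462, giving P* = 0.356/0.0134 = 26.5.

N* ≈ 109, P* ≈ 26.5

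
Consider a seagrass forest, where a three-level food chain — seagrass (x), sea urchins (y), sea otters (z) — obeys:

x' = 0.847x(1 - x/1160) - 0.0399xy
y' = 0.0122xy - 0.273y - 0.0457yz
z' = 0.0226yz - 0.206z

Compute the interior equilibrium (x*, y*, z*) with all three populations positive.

x* ≈ 662, y* ≈ 9.12, z* ≈ 171

From dz/dt = 0: 0.0226y* = 0.206, so y* = 9.12.
From dx/dt = 0: 0.847(1 - x*/1160) = 0.0399·9.12, giving x* = 1160·(1 - 0.429) = 662.
From dy/dt = 0: 0.0122·662 - 0.273 = 0.0457z*, so z* = 7.8/0.0457 = 171.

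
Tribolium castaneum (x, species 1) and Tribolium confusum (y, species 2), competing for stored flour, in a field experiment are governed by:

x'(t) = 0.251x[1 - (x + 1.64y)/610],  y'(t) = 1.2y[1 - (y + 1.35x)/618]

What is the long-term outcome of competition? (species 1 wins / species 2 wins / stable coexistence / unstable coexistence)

Compare the nullcline intercepts: K1/α12 = 610/1.64 = 372 < K2 = 618; K2/α21 = 618/1.35 = 458 < K1 = 610.
Since both are reversed, neither can invade when rare; the interior point is a saddle.

unstable coexistence (outcome depends on initial conditions)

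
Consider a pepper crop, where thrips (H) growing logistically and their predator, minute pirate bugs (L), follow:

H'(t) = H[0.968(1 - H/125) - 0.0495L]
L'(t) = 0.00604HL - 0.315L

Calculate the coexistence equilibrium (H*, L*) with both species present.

H* ≈ 52.2, L* ≈ 11.4

From dL/dt = 0 with L > 0: 0.00604H* = 0.315, so H* = 52.2.
Substitute into dH/dt = 0: 0.968(1 - 52.2/125) = 0.0495L*.
The bracket is 0.583, giving L* = 0.564/0.0495 = 11.4.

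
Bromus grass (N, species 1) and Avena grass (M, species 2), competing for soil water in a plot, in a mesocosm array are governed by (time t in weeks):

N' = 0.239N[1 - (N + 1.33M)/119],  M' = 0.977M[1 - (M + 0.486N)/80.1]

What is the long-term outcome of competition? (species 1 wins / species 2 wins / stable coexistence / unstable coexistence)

stable coexistence

Compare the nullcline intercepts: K1/α12 = 119/1.33 = 89.5 > K2 = 80.1; K2/α21 = 80.1/0.486 = 165 > K1 = 119.
Since both inequalities hold, each species can invade when rare, so the interior equilibrium is stable.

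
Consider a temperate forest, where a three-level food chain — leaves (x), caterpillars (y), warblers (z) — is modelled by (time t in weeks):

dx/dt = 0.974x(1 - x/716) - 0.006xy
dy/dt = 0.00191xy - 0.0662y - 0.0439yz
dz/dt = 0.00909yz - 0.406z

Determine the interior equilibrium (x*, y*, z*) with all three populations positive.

x* ≈ 519, y* ≈ 44.7, z* ≈ 21.1

From dz/dt = 0: 0.00909y* = 0.406, so y* = 44.7.
From dx/dt = 0: 0.974(1 - x*/716) = 0.006·44.7, giving x* = 716·(1 - 0.275) = 519.
From dy/dt = 0: 0.00191·519 - 0.0662 = 0.0439z*, so z* = 0.925/0.0439 = 21.1.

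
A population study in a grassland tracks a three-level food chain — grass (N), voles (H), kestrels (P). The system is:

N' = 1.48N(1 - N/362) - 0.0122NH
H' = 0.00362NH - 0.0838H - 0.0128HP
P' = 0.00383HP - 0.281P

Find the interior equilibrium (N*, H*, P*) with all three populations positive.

N* ≈ 143, H* ≈ 73.4, P* ≈ 33.9

From dP/dt = 0: 0.00383H* = 0.281, so H* = 73.4.
From dN/dt = 0: 1.48(1 - N*/362) = 0.0122·73.4, giving N* = 362·(1 - 0.605) = 143.
From dH/dt = 0: 0.00362·143 - 0.0838 = 0.0128P*, so P* = 0.434/0.0128 = 33.9.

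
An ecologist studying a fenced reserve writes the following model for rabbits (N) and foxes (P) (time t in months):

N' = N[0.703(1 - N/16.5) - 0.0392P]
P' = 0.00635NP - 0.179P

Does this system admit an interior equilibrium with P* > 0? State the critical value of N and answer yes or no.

The predator equation gives dP/dt > 0 only when N > 0.179/0.00635 = 28.2.
Without the predator, N → K = 16.5. Since 16.5 < 28.2, the predator cannot invade.

Threshold N = 28.2; K < 28.2, so no, the predator goes extinct.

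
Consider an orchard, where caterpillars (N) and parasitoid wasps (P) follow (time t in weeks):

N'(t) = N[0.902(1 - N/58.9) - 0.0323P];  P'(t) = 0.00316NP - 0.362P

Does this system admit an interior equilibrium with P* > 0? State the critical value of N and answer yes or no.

Threshold N = 115; K < 115, so no, the predator goes extinct.

The predator equation gives dP/dt > 0 only when N > 0.362/0.00316 = 115.
Without the predator, N → K = 58.9. Since 58.9 < 115, the predator cannot invade.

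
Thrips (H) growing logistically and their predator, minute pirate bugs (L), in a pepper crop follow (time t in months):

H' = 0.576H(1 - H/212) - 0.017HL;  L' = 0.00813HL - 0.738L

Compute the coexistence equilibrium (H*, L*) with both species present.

H* ≈ 90.8, L* ≈ 19.4

From dL/dt = 0 with L > 0: 0.00813H* = 0.738, so H* = 90.8.
Substitute into dH/dt = 0: 0.576(1 - 90.8/212) = 0.017L*.
The bracket is 0.572, giving L* = 0.329/0.017 = 19.4.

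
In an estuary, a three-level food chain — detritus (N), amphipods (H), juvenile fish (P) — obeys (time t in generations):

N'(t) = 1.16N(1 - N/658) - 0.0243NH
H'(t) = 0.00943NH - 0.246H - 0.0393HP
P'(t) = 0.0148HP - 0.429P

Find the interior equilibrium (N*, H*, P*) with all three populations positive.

From dP/dt = 0: 0.0148H* = 0.429, so H* = 29.
From dN/dt = 0: 1.16(1 - N*/658) = 0.0243·29, giving N* = 658·(1 - 0.607) = 258.
From dH/dt = 0: 0.00943·258 - 0.246 = 0.0393P*, so P* = 2.19/0.0393 = 55.8.

N* ≈ 258, H* ≈ 29, P* ≈ 55.8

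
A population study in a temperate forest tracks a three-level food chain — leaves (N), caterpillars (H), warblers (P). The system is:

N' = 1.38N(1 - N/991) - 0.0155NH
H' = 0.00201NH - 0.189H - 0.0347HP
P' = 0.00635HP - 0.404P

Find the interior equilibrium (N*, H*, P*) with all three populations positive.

N* ≈ 283, H* ≈ 63.6, P* ≈ 10.9

From dP/dt = 0: 0.00635H* = 0.404, so H* = 63.6.
From dN/dt = 0: 1.38(1 - N*/991) = 0.0155·63.6, giving N* = 991·(1 - 0.715) = 283.
From dH/dt = 0: 0.00201·283 - 0.189 = 0.0347P*, so P* = 0.38/0.0347 = 10.9.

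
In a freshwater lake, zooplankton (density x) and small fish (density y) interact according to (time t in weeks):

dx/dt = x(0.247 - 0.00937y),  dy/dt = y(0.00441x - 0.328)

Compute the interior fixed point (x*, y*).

x* ≈ 74.4, y* ≈ 26.4

Set dy/dt = 0 with y > 0: 0.00441x - 0.328 = 0, so x* = 0.328/0.00441 = 74.4.
Set dx/dt = 0 with x > 0: 0.247 - 0.00937y = 0, so y* = 0.247/0.00937 = 26.4.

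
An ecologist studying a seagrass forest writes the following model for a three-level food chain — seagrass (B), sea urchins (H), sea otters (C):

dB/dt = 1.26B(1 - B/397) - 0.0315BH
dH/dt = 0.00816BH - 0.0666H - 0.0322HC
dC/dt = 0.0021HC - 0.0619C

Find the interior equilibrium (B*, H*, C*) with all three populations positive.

From dC/dt = 0: 0.0021H* = 0.0619, so H* = 29.5.
From dB/dt = 0: 1.26(1 - B*/397) = 0.0315·29.5, giving B* = 397·(1 - 0.737) = 104.
From dH/dt = 0: 0.00816·104 - 0.0666 = 0.0322C*, so C* = 0.786/0.0322 = 24.4.

B* ≈ 104, H* ≈ 29.5, C* ≈ 24.4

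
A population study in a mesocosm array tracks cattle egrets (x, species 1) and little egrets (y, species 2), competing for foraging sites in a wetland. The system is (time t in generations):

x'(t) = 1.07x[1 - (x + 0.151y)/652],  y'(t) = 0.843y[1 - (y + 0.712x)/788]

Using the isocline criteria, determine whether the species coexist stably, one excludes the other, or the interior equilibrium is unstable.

stable coexistence

Compare the nullcline intercepts: K1/α12 = 652/0.151 = 4320 > K2 = 788; K2/α21 = 788/0.712 = 1110 > K1 = 652.
Since both inequalities hold, each species can invade when rare, so the interior equilibrium is stable.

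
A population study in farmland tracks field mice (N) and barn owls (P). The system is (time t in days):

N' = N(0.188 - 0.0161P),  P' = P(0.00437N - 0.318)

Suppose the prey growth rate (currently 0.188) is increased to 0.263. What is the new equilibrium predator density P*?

P* ≈ 16.3

At the interior fixed point, setting dN/dt = 0 with N > 0 fixes P* = (prey growth rate)/(NP coefficient) — independent of the other coefficients.
With the change, P* = 0.263/0.0161 = 16.3; it rises from 11.7.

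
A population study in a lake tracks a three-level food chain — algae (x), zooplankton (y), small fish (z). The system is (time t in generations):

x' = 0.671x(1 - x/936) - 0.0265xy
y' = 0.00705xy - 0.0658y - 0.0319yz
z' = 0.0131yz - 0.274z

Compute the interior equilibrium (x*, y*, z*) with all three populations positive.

x* ≈ 163, y* ≈ 20.9, z* ≈ 33.9

From dz/dt = 0: 0.0131y* = 0.274, so y* = 20.9.
From dx/dt = 0: 0.671(1 - x*/936) = 0.0265·20.9, giving x* = 936·(1 - 0.826) = 163.
From dy/dt = 0: 0.00705·163 - 0.0658 = 0.0319z*, so z* = 1.08/0.0319 = 33.9.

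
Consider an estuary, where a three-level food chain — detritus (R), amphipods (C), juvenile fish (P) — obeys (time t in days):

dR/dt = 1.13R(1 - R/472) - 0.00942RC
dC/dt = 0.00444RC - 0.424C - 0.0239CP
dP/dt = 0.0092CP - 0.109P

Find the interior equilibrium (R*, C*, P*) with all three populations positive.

From dP/dt = 0: 0.0092C* = 0.109, so C* = 11.8.
From dR/dt = 0: 1.13(1 - R*/472) = 0.00942·11.8, giving R* = 472·(1 - 0.0988) = 425.
From dC/dt = 0: 0.00444·425 - 0.424 = 0.0239P*, so P* = 1.46/0.0239 = 61.3.

R* ≈ 425, C* ≈ 11.8, P* ≈ 61.3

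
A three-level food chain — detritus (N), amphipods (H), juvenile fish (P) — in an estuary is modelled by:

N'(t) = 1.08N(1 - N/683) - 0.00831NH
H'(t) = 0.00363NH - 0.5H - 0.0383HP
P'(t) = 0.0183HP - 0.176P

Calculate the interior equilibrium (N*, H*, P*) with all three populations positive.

From dP/dt = 0: 0.0183H* = 0.176, so H* = 9.62.
From dN/dt = 0: 1.08(1 - N*/683) = 0.00831·9.62, giving N* = 683·(1 - 0.074) = 632.
From dH/dt = 0: 0.00363·632 - 0.5 = 0.0383P*, so P* = 1.8/0.0383 = 46.9.

N* ≈ 632, H* ≈ 9.62, P* ≈ 46.9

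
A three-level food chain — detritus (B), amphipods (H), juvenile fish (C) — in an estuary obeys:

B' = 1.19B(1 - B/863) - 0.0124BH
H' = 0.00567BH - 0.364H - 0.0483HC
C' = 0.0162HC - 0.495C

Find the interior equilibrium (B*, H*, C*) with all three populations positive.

From dC/dt = 0: 0.0162H* = 0.495, so H* = 30.6.
From dB/dt = 0: 1.19(1 - B*/863) = 0.0124·30.6, giving B* = 863·(1 - 0.318) = 588.
From dH/dt = 0: 0.00567·588 - 0.364 = 0.0483C*, so C* = 2.97/0.0483 = 61.5.

B* ≈ 588, H* ≈ 30.6, C* ≈ 61.5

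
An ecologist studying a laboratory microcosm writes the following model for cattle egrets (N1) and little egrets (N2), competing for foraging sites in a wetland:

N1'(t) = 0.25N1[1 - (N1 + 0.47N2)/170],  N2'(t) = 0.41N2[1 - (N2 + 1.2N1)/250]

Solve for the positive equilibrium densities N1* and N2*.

N1* ≈ 120, N2* ≈ 106

Setting both brackets to zero gives the nullclines N1 + 0.47N2 = 170 and 1.2N1 + N2 = 250.
Substituting N2 = 250 - 1.2N1 into the first: N1(1 - 0.47·1.2) = 170 - 0.47·250.
So N1* = 52.5/0.436 = 120, and then N2* = 250 - 1.2·120 = 106.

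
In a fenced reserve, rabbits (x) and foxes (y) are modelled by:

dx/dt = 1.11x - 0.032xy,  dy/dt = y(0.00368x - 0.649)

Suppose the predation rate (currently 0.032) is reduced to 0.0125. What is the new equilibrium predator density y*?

At the interior fixed point, setting dx/dt = 0 with x > 0 fixes y* = (prey growth rate)/(xy coefficient) — independent of the other coefficients.
With the change, y* = 1.11/0.0125 = 88.8; it rises from 34.7.

y* ≈ 88.8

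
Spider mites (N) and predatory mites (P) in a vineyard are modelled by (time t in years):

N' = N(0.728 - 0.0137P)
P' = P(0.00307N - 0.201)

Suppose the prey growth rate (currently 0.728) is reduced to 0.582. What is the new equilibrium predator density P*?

At the interior fixed point, setting dN/dt = 0 with N > 0 fixes P* = (prey growth rate)/(NP coefficient) — independent of the other coefficients.
With the change, P* = 0.582/0.0137 = 42.5; it falls from 53.1.

P* ≈ 42.5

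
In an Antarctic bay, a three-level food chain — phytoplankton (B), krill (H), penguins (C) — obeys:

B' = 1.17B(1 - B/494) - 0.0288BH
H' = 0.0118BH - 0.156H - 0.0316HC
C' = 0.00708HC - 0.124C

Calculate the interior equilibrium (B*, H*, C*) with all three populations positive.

From dC/dt = 0: 0.00708H* = 0.124, so H* = 17.5.
From dB/dt = 0: 1.17(1 - B*/494) = 0.0288·17.5, giving B* = 494·(1 - 0.431) = 281.
From dH/dt = 0: 0.0118·281 - 0.156 = 0.0316C*, so C* = 3.16/0.0316 = 100.

B* ≈ 281, H* ≈ 17.5, C* ≈ 100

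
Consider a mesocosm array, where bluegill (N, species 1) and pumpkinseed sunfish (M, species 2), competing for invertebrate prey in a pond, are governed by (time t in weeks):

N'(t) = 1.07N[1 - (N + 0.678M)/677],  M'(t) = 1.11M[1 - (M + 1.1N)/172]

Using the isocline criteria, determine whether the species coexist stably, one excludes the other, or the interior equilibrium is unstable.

species 1 excludes species 2

Compare the nullcline intercepts: K1/α12 = 677/0.678 = 999 > K2 = 172; K2/α21 = 172/1.1 = 156 < K1 = 677.
Since the inequalities point opposite ways, species 1 can invade but species 2 cannot.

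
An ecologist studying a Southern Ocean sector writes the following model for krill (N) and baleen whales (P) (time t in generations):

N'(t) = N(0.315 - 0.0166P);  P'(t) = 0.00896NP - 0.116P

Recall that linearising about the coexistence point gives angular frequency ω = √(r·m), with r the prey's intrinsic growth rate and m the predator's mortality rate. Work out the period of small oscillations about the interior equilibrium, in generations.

Here r = 0.315 and m = 0.116, so r·m = 0.0365.
ω = √0.0365 = 0.191 per generation, hence T = 2π/ω ≈ 32.9 generations.

T ≈ 32.9 generations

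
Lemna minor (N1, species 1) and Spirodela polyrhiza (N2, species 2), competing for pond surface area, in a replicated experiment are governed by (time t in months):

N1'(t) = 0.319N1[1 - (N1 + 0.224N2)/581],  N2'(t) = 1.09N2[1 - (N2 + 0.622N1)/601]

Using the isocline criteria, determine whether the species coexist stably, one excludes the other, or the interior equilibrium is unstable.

Compare the nullcline intercepts: K1/α12 = 581/0.224 = 2590 > K2 = 601; K2/α21 = 601/0.622 = 966 > K1 = 581.
Since both inequalities hold, each species can invade when rare, so the interior equilibrium is stable.

stable coexistence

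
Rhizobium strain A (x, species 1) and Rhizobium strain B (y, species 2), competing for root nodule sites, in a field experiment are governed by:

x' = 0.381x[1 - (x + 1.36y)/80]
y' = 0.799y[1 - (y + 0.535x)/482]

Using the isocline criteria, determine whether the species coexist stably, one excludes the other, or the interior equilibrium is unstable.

species 2 excludes species 1

Compare the nullcline intercepts: K1/α12 = 80/1.36 = 58.8 < K2 = 482; K2/α21 = 482/0.535 = 901 > K1 = 80.
Since the inequalities point opposite ways, species 2 can invade but species 1 cannot.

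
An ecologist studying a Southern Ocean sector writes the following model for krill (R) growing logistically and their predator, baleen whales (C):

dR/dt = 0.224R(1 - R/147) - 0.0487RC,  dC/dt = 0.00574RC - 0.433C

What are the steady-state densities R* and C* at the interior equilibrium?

From dC/dt = 0 with C > 0: 0.00574R* = 0.433, so R* = 75.4.
Substitute into dR/dt = 0: 0.224(1 - 75.4/147) = 0.0487C*.
The bracket is 0.487, giving C* = 0.109/0.0487 = 2.24.

R* ≈ 75.4, C* ≈ 2.24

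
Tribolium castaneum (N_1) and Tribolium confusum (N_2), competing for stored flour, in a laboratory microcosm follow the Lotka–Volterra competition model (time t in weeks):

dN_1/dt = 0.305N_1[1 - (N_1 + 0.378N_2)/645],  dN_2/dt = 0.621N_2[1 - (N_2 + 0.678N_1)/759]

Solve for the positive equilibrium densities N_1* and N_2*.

Setting both brackets to zero gives the nullclines N_1 + 0.378N_2 = 645 and 0.678N_1 + N_2 = 759.
Substituting N_2 = 759 - 0.678N_1 into the first: N_1(1 - 0.378·0.678) = 645 - 0.378·759.
So N_1* = 358/0.744 = 481, and then N_2* = 759 - 0.678·481 = 433.

N_1* ≈ 481, N_2* ≈ 433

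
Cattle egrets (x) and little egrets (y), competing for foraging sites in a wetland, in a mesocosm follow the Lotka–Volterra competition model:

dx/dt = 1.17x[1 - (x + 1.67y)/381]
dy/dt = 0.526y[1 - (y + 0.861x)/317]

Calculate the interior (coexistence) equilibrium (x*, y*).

x* ≈ 339, y* ≈ 25.2

Setting both brackets to zero gives the nullclines x + 1.67y = 381 and 0.861x + y = 317.
Substituting y = 317 - 0.861x into the first: x(1 - 1.67·0.861) = 381 - 1.67·317.
So x* = -148/-0.438 = 339, and then y* = 317 - 0.861·339 = 25.2.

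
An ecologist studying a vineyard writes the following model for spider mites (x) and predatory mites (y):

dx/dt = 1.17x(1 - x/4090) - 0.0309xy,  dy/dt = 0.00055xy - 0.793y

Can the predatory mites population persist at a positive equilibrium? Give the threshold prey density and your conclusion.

The predator equation gives dy/dt > 0 only when x > 0.793/0.00055 = 1440.
Without the predator, x → K = 4090. Since 4090 > 1440, the predator can invade and persist.

Threshold x = 1440; K > 1440, so yes, the predator persists.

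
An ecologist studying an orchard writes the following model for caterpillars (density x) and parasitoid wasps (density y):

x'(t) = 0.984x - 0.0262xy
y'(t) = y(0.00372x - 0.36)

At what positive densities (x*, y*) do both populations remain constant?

x* ≈ 96.8, y* ≈ 37.6

Set dy/dt = 0 with y > 0: 0.00372x - 0.36 = 0, so x* = 0.36/0.00372 = 96.8.
Set dx/dt = 0 with x > 0: 0.984 - 0.0262y = 0, so y* = 0.984/0.0262 = 37.6.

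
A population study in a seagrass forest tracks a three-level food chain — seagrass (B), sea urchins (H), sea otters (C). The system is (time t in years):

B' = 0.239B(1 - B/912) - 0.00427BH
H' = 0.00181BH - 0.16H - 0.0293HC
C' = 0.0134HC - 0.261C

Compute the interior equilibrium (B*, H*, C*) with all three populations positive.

B* ≈ 595, H* ≈ 19.5, C* ≈ 31.3

From dC/dt = 0: 0.0134H* = 0.261, so H* = 19.5.
From dB/dt = 0: 0.239(1 - B*/912) = 0.00427·19.5, giving B* = 912·(1 - 0.348) = 595.
From dH/dt = 0: 0.00181·595 - 0.16 = 0.0293C*, so C* = 0.916/0.0293 = 31.3.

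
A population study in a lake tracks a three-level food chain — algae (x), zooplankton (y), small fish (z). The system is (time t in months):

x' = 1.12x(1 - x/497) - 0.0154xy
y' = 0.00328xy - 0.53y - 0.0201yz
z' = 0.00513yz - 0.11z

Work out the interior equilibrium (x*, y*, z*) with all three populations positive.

From dz/dt = 0: 0.00513y* = 0.11, so y* = 21.4.
From dx/dt = 0: 1.12(1 - x*/497) = 0.0154·21.4, giving x* = 497·(1 - 0.295) = 350.
From dy/dt = 0: 0.00328·350 - 0.53 = 0.0201z*, so z* = 0.62/0.0201 = 30.8.

x* ≈ 350, y* ≈ 21.4, z* ≈ 30.8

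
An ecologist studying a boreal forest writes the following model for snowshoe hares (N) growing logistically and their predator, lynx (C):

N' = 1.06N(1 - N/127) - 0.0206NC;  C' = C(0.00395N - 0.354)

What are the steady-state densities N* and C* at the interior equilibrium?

From dC/dt = 0 with C > 0: 0.00395N* = 0.354, so N* = 89.6.
Substitute into dN/dt = 0: 1.06(1 - 89.6/127) = 0.0206C*.
The bracket is 0.294, giving C* = 0.312/0.0206 = 15.1.

N* ≈ 89.6, C* ≈ 15.1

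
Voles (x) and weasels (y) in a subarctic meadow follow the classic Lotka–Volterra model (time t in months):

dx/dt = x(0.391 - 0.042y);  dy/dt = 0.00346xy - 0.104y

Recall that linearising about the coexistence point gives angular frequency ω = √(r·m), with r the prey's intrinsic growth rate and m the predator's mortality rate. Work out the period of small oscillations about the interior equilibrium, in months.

T ≈ 31.2 months

Here r = 0.391 and m = 0.104, so r·m = 0.0407.
ω = √0.0407 = 0.202 per month, hence T = 2π/ω ≈ 31.2 months.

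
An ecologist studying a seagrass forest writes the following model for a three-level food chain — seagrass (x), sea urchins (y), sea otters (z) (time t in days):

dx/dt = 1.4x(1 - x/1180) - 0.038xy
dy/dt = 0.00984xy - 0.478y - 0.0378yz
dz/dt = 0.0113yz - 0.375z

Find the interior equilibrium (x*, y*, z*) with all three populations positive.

x* ≈ 117, y* ≈ 33.2, z* ≈ 17.8

From dz/dt = 0: 0.0113y* = 0.375, so y* = 33.2.
From dx/dt = 0: 1.4(1 - x*/1180) = 0.038·33.2, giving x* = 1180·(1 - 0.901) = 117.
From dy/dt = 0: 0.00984·117 - 0.478 = 0.0378z*, so z* = 0.674/0.0378 = 17.8.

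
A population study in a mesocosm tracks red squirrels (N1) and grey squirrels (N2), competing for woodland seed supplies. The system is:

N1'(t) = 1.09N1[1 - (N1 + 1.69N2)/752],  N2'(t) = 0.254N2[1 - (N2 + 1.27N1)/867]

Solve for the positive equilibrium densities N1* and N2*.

Setting both brackets to zero gives the nullclines N1 + 1.69N2 = 752 and 1.27N1 + N2 = 867.
Substituting N2 = 867 - 1.27N1 into the first: N1(1 - 1.69·1.27) = 752 - 1.69·867.
So N1* = -713/-1.15 = 622, and then N2* = 867 - 1.27·622 = 76.8.

N1* ≈ 622, N2* ≈ 76.8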